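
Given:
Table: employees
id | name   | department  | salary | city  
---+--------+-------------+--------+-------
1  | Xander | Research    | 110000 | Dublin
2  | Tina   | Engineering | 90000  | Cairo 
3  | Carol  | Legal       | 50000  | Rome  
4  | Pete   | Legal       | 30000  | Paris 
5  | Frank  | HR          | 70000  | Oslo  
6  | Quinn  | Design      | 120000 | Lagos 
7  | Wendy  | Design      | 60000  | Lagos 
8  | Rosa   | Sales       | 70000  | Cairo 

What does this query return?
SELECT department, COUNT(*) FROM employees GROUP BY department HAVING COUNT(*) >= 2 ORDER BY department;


Groups with count >= 2:
  Design: 2 -> PASS
  Legal: 2 -> PASS
  Engineering: 1 -> filtered out
  HR: 1 -> filtered out
  Research: 1 -> filtered out
  Sales: 1 -> filtered out


2 groups:
Design, 2
Legal, 2


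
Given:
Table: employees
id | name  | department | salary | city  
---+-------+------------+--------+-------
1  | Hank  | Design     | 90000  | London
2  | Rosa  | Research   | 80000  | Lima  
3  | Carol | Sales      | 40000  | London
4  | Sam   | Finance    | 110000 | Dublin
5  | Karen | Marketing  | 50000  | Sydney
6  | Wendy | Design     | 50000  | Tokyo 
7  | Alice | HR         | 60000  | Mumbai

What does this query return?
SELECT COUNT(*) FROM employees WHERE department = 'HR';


Counting rows where department = 'HR'
  Alice -> MATCH


1


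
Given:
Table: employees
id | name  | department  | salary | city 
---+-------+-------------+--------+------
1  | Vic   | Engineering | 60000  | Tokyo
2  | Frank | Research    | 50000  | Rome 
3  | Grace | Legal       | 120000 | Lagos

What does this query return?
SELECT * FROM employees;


SELECT * returns all 3 rows with all columns

3 rows:
1, Vic, Engineering, 60000, Tokyo
2, Frank, Research, 50000, Rome
3, Grace, Legal, 120000, Lagos


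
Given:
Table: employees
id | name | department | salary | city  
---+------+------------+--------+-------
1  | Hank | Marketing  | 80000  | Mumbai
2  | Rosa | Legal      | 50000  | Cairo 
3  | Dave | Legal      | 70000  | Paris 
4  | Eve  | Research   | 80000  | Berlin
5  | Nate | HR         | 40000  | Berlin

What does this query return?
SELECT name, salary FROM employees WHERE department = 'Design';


Filtering: department = 'Design'
Matching rows: 0

Empty result set (0 rows)


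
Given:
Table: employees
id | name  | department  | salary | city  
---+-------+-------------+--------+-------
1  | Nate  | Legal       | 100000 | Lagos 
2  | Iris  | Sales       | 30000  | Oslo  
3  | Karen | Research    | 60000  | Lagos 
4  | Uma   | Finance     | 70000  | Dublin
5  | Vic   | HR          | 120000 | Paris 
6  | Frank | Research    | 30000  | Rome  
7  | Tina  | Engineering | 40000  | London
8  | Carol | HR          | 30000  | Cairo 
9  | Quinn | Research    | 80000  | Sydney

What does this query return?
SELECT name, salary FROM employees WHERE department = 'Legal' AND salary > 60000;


Filtering: department = 'Legal' AND salary > 60000
Matching: 1 rows

1 rows:
Nate, 100000


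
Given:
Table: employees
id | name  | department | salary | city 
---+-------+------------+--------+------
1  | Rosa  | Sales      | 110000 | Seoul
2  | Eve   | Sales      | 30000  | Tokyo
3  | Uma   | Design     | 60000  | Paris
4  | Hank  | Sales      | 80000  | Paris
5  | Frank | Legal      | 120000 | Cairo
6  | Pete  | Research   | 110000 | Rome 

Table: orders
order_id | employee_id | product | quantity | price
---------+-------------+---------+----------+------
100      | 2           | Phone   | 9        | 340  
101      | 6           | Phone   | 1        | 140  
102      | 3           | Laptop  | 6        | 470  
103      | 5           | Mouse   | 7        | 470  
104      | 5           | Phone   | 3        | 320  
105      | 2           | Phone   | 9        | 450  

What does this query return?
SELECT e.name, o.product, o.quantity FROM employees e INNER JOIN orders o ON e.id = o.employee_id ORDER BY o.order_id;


Joining employees.id = orders.employee_id:
  employee Eve (id=2) -> order Phone
  employee Pete (id=6) -> order Phone
  employee Uma (id=3) -> order Laptop
  employee Frank (id=5) -> order Mouse
  employee Frank (id=5) -> order Phone
  employee Eve (id=2) -> order Phone


6 rows:
Eve, Phone, 9
Pete, Phone, 1
Uma, Laptop, 6
Frank, Mouse, 7
Frank, Phone, 3
Eve, Phone, 9


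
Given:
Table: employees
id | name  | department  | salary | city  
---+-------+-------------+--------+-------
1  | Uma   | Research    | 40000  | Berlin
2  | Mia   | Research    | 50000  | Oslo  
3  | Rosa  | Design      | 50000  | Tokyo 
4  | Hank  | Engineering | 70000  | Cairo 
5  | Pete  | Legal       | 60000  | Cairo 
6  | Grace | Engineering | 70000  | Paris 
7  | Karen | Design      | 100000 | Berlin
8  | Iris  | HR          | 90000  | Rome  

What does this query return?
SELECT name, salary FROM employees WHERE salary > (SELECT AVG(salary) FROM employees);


Subquery: AVG(salary) = 66250.0
Filtering: salary > 66250.0
  Hank (70000) -> MATCH
  Grace (70000) -> MATCH
  Karen (100000) -> MATCH
  Iris (90000) -> MATCH


4 rows:
Hank, 70000
Grace, 70000
Karen, 100000
Iris, 90000


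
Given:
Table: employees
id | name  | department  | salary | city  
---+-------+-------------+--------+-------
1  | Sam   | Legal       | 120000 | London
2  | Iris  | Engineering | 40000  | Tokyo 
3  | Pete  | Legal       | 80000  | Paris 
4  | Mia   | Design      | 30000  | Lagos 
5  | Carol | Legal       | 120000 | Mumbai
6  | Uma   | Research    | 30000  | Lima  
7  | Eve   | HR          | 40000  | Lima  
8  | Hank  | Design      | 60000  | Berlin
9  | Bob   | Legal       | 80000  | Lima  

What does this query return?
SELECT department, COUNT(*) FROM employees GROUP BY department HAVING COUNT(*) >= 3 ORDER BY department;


Groups with count >= 3:
  Legal: 4 -> PASS
  Design: 2 -> filtered out
  Engineering: 1 -> filtered out
  HR: 1 -> filtered out
  Research: 1 -> filtered out


1 groups:
Legal, 4


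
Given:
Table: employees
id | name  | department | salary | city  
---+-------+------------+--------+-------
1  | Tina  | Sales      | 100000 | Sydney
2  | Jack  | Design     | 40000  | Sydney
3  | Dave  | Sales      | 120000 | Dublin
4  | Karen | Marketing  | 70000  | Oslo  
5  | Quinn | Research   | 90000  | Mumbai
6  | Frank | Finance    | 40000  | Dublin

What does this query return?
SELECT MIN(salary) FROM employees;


Salaries: 100000, 40000, 120000, 70000, 90000, 40000
MIN = 40000

40000


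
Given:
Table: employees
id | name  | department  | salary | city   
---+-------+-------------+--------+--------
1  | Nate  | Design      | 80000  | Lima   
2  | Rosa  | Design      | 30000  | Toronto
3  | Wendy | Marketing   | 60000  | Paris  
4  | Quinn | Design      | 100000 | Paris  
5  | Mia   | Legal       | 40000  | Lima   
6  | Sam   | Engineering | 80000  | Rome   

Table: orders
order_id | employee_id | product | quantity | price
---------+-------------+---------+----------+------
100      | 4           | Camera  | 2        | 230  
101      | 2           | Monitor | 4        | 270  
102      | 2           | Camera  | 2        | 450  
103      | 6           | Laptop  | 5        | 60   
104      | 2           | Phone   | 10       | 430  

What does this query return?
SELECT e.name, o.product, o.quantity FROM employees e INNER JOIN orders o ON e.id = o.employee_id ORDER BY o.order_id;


Joining employees.id = orders.employee_id:
  employee Quinn (id=4) -> order Camera
  employee Rosa (id=2) -> order Monitor
  employee Rosa (id=2) -> order Camera
  employee Sam (id=6) -> order Laptop
  employee Rosa (id=2) -> order Phone


5 rows:
Quinn, Camera, 2
Rosa, Monitor, 4
Rosa, Camera, 2
Sam, Laptop, 5
Rosa, Phone, 10


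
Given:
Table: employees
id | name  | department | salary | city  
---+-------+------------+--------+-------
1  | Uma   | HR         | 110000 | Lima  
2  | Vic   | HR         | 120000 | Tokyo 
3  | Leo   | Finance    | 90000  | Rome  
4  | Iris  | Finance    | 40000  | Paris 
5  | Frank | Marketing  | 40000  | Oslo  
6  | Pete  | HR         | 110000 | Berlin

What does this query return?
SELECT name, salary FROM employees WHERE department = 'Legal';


Filtering: department = 'Legal'
Matching rows: 0

Empty result set (0 rows)


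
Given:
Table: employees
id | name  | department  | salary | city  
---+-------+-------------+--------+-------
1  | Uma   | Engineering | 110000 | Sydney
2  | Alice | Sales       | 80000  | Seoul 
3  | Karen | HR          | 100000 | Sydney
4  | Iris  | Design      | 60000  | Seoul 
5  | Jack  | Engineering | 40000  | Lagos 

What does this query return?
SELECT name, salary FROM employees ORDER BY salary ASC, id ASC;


Sorting by salary ASC, then id ASC for ties

5 rows:
Jack, 40000
Iris, 60000
Alice, 80000
Karen, 100000
Uma, 110000


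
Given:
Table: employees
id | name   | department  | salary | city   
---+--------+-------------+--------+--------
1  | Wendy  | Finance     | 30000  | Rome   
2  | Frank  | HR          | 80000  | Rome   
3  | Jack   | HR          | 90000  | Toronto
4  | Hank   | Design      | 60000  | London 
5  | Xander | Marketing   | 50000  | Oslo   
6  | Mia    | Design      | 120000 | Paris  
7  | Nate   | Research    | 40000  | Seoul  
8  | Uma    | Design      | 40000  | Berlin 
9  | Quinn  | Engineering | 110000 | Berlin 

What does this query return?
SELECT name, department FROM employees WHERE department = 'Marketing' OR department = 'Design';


Filtering: department = 'Marketing' OR 'Design'
Matching: 4 rows

4 rows:
Hank, Design
Xander, Marketing
Mia, Design
Uma, Design


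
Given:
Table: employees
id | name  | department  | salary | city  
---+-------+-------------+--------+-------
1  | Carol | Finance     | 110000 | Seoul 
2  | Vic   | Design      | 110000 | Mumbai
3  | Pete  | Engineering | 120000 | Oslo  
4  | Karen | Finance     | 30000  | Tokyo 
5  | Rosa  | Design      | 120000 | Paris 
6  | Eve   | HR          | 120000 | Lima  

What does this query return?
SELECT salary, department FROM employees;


Projecting columns: salary, department

6 rows:
110000, Finance
110000, Design
120000, Engineering
30000, Finance
120000, Design
120000, HR


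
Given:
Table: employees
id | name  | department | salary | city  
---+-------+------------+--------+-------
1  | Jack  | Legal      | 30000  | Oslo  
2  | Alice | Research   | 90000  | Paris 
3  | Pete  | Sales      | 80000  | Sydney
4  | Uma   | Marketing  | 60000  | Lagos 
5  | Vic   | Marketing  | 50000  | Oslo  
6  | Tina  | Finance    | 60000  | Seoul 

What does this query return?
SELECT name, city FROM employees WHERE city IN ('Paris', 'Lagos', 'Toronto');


Filtering: city IN ('Paris', 'Lagos', 'Toronto')
Matching: 2 rows

2 rows:
Alice, Paris
Uma, Lagos


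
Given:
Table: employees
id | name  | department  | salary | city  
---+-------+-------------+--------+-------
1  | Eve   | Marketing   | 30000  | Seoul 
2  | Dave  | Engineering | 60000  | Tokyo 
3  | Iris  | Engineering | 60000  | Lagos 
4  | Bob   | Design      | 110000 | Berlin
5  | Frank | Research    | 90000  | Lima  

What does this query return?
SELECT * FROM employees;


SELECT * returns all 5 rows with all columns

5 rows:
1, Eve, Marketing, 30000, Seoul
2, Dave, Engineering, 60000, Tokyo
3, Iris, Engineering, 60000, Lagos
4, Bob, Design, 110000, Berlin
5, Frank, Research, 90000, Lima


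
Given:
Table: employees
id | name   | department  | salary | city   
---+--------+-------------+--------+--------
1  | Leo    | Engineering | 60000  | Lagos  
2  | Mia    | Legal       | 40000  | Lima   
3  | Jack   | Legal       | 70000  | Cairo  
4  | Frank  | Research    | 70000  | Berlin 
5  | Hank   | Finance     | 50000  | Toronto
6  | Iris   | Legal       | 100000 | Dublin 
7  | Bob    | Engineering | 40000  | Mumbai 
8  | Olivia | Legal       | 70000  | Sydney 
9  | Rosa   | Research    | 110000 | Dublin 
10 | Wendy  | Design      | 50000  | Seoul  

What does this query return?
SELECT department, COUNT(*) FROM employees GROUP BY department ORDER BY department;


Assigning each row to its department group:
  Leo -> Engineering
  Mia -> Legal
  Jack -> Legal
  Frank -> Research
  Hank -> Finance
  Iris -> Legal
  Bob -> Engineering
  Olivia -> Legal
  Rosa -> Research
  Wendy -> Design


5 groups:
Design, 1
Engineering, 2
Finance, 1
Legal, 4
Research, 2


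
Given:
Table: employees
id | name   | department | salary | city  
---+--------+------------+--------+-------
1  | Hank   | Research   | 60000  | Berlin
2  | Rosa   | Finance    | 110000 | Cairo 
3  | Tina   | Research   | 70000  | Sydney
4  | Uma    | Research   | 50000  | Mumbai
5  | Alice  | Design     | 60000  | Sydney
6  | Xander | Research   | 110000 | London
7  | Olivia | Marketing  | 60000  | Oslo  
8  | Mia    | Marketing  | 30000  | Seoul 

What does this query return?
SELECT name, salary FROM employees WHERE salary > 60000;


Filtering: salary > 60000
Matching: 3 rows

3 rows:
Rosa, 110000
Tina, 70000
Xander, 110000


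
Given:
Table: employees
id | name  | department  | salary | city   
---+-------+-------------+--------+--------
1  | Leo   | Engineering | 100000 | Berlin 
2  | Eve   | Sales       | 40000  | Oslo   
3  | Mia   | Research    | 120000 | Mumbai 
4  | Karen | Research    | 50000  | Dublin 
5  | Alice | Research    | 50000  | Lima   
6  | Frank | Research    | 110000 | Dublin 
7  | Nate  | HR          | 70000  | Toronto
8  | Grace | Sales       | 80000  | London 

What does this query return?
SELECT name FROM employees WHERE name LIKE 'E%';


LIKE 'E%' matches names starting with 'E'
Matching: 1

1 rows:
Eve


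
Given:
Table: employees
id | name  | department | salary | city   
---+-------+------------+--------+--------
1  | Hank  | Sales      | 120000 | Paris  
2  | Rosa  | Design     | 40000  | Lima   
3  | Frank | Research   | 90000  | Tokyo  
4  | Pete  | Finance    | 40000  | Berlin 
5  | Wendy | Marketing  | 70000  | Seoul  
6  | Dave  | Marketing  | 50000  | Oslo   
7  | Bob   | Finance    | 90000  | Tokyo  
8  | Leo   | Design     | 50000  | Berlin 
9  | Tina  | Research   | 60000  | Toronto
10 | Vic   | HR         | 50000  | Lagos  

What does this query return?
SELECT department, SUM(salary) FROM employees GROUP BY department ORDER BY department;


Summing salary within each department:
  Design: 40000 + 50000 = 90000
  Finance: 40000 + 90000 = 130000
  HR: 50000 = 50000
  Marketing: 70000 + 50000 = 120000
  Research: 90000 + 60000 = 150000
  Sales: 120000 = 120000


6 groups:
Design, 90000
Finance, 130000
HR, 50000
Marketing, 120000
Research, 150000
Sales, 120000


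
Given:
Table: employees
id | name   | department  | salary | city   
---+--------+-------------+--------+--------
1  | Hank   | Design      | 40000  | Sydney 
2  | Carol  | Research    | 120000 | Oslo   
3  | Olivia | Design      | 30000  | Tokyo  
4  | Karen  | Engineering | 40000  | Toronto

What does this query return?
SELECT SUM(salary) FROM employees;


SUM(salary) = 40000 + 120000 + 30000 + 40000 = 230000

230000


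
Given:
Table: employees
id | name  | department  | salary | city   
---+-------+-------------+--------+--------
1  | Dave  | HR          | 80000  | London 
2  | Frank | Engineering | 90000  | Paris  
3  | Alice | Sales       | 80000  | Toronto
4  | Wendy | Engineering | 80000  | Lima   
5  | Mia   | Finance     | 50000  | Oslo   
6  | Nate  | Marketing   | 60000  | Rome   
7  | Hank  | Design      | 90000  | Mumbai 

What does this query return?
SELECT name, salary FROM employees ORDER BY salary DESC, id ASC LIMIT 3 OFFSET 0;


Sort by salary DESC (id ASC tiebreak), then skip 0 and take 3
Rows 1 through 3

3 rows:
Frank, 90000
Hank, 90000
Dave, 80000


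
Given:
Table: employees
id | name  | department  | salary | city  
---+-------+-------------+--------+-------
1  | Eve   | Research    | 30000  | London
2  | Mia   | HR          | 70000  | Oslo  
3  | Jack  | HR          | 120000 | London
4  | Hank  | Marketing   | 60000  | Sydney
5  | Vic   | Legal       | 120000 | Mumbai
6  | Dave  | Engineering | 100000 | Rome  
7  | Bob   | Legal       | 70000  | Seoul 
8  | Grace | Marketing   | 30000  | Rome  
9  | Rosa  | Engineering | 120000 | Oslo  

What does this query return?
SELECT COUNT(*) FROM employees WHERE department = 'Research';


Counting rows where department = 'Research'
  Eve -> MATCH


1


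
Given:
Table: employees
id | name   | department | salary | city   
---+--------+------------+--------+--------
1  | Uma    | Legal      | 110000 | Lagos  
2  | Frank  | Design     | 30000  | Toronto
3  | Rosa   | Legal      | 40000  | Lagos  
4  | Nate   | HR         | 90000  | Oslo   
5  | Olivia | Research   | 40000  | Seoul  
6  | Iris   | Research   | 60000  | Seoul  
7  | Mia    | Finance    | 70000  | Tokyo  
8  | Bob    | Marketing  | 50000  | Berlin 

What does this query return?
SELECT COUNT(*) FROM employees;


COUNT(*) counts all rows

8


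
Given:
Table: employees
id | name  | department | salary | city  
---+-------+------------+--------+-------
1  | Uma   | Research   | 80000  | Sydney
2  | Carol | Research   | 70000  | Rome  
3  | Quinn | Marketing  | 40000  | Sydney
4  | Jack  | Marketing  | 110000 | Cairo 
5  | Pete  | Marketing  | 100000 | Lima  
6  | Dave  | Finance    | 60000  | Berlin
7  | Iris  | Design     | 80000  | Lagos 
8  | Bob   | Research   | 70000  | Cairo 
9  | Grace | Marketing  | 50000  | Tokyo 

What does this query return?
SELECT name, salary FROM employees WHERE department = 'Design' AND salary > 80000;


Filtering: department = 'Design' AND salary > 80000
Matching: 0 rows

Empty result set (0 rows)


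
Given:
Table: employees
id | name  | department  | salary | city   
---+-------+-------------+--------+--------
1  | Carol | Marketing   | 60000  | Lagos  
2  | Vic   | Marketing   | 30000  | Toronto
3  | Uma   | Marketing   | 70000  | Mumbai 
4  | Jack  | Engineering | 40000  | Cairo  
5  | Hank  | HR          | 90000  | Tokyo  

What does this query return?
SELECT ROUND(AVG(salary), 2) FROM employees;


SUM(salary) = 290000
COUNT = 5
ROUND(AVG, 2) = ROUND(290000 / 5, 2) = 58000.0

58000.0


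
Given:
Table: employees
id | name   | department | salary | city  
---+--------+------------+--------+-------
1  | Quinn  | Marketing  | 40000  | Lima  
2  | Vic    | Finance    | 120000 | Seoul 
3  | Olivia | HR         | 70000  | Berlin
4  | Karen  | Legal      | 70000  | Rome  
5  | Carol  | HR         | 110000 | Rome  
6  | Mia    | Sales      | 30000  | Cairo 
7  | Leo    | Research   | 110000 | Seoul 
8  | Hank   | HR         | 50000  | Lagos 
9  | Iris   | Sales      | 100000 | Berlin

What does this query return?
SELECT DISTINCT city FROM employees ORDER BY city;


All 'city' values (row order): Lima, Seoul, Berlin, Rome, Rome, Cairo, Seoul, Lagos, Berlin
Removing duplicates leaves 6 unique value(s).

6 values:
Berlin
Cairo
Lagos
Lima
Rome
Seoul


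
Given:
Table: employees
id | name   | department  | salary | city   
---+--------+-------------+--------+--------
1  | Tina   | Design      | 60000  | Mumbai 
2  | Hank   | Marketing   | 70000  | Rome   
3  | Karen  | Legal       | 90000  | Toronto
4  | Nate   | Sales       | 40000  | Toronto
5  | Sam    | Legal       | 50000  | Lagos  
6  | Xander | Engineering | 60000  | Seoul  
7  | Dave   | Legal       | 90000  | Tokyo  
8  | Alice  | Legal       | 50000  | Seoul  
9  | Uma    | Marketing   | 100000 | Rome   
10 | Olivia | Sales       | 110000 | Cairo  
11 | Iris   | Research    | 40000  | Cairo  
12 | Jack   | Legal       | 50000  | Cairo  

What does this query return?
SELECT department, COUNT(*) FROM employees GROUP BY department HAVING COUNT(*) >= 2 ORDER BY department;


Groups with count >= 2:
  Legal: 5 -> PASS
  Marketing: 2 -> PASS
  Sales: 2 -> PASS
  Design: 1 -> filtered out
  Engineering: 1 -> filtered out
  Research: 1 -> filtered out


3 groups:
Legal, 5
Marketing, 2
Sales, 2


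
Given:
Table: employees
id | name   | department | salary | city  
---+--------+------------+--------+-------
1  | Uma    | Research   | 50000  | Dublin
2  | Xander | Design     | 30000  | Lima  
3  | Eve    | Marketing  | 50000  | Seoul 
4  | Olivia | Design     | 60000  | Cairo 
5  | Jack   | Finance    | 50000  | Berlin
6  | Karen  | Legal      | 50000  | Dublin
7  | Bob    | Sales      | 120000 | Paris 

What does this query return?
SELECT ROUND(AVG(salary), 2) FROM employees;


SUM(salary) = 410000
COUNT = 7
ROUND(AVG, 2) = ROUND(410000 / 7, 2) = 58571.43

58571.43


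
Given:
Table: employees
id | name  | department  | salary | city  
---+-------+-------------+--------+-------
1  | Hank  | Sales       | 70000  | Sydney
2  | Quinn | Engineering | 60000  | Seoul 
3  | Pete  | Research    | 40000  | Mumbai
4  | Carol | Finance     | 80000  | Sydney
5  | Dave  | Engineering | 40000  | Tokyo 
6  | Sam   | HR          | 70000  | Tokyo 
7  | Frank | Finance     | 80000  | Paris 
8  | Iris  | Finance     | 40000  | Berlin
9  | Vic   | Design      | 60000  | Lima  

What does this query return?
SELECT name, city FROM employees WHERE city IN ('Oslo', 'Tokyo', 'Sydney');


Filtering: city IN ('Oslo', 'Tokyo', 'Sydney')
Matching: 4 rows

4 rows:
Hank, Sydney
Carol, Sydney
Dave, Tokyo
Sam, Tokyo


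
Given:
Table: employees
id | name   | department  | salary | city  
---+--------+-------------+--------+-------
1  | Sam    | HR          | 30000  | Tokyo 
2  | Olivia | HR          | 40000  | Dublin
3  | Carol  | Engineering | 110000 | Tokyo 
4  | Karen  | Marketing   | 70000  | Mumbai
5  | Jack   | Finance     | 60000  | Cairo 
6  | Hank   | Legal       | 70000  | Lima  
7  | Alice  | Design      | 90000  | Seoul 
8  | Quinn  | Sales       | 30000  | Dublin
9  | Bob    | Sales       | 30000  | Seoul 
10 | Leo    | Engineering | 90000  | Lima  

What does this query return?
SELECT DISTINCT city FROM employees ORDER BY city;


All 'city' values (row order): Tokyo, Dublin, Tokyo, Mumbai, Cairo, Lima, Seoul, Dublin, Seoul, Lima
Removing duplicates leaves 6 unique value(s).

6 values:
Cairo
Dublin
Lima
Mumbai
Seoul
Tokyo


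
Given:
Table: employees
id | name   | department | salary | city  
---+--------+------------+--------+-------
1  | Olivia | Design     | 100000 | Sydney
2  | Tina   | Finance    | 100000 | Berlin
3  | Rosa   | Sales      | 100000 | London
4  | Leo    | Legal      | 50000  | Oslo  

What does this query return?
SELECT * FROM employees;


SELECT * returns all 4 rows with all columns

4 rows:
1, Olivia, Design, 100000, Sydney
2, Tina, Finance, 100000, Berlin
3, Rosa, Sales, 100000, London
4, Leo, Legal, 50000, Oslo


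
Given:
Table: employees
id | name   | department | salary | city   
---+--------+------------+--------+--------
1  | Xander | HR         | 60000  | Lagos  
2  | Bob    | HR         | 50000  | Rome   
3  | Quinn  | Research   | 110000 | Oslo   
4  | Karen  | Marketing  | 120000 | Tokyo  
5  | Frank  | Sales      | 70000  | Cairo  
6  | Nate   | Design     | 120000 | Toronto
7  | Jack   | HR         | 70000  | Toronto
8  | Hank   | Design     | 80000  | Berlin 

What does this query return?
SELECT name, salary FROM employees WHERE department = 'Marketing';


Filtering: department = 'Marketing'
Matching rows: 1

1 rows:
Karen, 120000


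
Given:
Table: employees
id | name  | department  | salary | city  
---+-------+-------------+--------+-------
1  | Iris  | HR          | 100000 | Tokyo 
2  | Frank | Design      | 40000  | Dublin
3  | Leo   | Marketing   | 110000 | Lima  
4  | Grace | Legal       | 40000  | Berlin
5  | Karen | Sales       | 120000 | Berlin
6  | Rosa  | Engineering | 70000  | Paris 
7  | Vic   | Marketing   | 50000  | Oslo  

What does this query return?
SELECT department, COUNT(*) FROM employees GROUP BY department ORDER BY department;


Assigning each row to its department group:
  Iris -> HR
  Frank -> Design
  Leo -> Marketing
  Grace -> Legal
  Karen -> Sales
  Rosa -> Engineering
  Vic -> Marketing


6 groups:
Design, 1
Engineering, 1
HR, 1
Legal, 1
Marketing, 2
Sales, 1


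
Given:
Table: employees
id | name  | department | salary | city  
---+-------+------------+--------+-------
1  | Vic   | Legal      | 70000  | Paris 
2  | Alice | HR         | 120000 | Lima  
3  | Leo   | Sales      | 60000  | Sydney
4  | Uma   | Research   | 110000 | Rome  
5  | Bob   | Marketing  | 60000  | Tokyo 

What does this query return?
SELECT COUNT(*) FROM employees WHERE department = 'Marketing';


Counting rows where department = 'Marketing'
  Bob -> MATCH


1


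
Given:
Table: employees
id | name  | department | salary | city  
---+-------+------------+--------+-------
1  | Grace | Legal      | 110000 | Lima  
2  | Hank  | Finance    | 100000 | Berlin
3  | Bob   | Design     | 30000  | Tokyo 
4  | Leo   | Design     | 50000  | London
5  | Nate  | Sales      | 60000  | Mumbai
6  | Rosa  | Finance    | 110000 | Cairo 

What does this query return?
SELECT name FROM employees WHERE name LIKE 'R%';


LIKE 'R%' matches names starting with 'R'
Matching: 1

1 rows:
Rosa


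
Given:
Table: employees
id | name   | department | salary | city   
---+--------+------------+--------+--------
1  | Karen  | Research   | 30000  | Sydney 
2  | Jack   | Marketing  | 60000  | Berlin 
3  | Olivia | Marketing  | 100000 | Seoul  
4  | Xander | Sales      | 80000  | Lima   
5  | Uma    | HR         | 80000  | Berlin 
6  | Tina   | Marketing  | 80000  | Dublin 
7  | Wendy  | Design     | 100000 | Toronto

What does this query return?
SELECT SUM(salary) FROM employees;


SUM(salary) = 30000 + 60000 + 100000 + 80000 + 80000 + 80000 + 100000 = 530000

530000


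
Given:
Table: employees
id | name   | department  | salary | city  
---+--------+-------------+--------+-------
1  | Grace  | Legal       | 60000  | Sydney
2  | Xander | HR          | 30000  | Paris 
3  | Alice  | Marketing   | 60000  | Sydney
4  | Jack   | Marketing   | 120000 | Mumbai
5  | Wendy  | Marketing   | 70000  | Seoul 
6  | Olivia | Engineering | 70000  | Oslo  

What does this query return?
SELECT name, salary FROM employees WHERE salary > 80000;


Filtering: salary > 80000
Matching: 1 rows

1 rows:
Jack, 120000


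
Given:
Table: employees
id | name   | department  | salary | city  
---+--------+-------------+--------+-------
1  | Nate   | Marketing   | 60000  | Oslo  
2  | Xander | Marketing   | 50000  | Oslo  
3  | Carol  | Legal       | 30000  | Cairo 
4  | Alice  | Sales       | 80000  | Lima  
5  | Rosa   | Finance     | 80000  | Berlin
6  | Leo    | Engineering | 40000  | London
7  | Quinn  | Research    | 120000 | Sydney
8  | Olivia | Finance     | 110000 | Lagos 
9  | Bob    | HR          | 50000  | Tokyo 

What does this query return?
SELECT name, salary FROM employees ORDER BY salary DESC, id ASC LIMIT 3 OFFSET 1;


Sort by salary DESC (id ASC tiebreak), then skip 1 and take 3
Rows 2 through 4

3 rows:
Olivia, 110000
Alice, 80000
Rosa, 80000


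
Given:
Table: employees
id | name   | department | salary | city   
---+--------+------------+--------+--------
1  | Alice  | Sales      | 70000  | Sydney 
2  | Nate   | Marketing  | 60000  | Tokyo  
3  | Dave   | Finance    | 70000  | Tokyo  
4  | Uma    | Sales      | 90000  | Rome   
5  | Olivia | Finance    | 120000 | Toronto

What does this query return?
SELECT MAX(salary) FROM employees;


Salaries: 70000, 60000, 70000, 90000, 120000
MAX = 120000

120000


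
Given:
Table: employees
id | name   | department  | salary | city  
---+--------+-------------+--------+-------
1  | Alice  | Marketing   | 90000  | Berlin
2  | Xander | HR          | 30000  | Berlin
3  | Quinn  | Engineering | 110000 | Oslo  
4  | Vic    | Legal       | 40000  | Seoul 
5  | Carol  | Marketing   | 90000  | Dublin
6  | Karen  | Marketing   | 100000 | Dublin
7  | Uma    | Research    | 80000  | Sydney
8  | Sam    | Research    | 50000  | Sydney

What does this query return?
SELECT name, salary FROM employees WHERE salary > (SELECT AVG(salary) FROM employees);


Subquery: AVG(salary) = 73750.0
Filtering: salary > 73750.0
  Alice (90000) -> MATCH
  Quinn (110000) -> MATCH
  Carol (90000) -> MATCH
  Karen (100000) -> MATCH
  Uma (80000) -> MATCH


5 rows:
Alice, 90000
Quinn, 110000
Carol, 90000
Karen, 100000
Uma, 80000


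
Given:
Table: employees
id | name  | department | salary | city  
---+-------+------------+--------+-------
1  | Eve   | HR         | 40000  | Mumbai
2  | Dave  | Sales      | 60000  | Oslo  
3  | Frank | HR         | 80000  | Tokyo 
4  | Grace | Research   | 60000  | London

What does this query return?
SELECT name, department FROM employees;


Projecting columns: name, department

4 rows:
Eve, HR
Dave, Sales
Frank, HR
Grace, Research


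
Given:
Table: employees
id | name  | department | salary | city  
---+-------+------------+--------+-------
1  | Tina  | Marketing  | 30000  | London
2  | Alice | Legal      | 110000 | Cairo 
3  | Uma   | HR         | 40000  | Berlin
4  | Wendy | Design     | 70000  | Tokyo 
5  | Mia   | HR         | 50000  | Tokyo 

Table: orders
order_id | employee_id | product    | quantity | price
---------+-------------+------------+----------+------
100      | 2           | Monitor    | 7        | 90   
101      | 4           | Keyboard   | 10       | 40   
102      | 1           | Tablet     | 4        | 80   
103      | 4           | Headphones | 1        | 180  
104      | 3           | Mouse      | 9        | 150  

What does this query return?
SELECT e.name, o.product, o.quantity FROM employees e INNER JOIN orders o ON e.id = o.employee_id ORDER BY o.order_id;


Joining employees.id = orders.employee_id:
  employee Alice (id=2) -> order Monitor
  employee Wendy (id=4) -> order Keyboard
  employee Tina (id=1) -> order Tablet
  employee Wendy (id=4) -> order Headphones
  employee Uma (id=3) -> order Mouse


5 rows:
Alice, Monitor, 7
Wendy, Keyboard, 10
Tina, Tablet, 4
Wendy, Headphones, 1
Uma, Mouse, 9


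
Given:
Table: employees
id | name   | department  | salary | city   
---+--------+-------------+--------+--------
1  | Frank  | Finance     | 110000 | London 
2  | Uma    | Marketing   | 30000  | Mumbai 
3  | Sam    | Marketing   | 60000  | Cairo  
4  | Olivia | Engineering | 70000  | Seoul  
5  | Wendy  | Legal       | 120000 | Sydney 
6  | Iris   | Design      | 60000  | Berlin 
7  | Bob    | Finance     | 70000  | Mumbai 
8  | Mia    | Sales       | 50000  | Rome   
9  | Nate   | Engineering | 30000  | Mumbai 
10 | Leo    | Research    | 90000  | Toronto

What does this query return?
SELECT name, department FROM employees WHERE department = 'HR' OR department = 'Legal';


Filtering: department = 'HR' OR 'Legal'
Matching: 1 rows

1 rows:
Wendy, Legal


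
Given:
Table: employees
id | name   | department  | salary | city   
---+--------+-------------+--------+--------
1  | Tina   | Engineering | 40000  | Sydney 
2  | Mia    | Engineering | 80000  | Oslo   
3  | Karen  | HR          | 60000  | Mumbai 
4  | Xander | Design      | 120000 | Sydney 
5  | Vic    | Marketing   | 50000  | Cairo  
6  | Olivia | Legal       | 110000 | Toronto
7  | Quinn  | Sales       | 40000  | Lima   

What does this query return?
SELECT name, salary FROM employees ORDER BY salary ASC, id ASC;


Sorting by salary ASC, then id ASC for ties

7 rows:
Tina, 40000
Quinn, 40000
Vic, 50000
Karen, 60000
Mia, 80000
Olivia, 110000
Xander, 120000


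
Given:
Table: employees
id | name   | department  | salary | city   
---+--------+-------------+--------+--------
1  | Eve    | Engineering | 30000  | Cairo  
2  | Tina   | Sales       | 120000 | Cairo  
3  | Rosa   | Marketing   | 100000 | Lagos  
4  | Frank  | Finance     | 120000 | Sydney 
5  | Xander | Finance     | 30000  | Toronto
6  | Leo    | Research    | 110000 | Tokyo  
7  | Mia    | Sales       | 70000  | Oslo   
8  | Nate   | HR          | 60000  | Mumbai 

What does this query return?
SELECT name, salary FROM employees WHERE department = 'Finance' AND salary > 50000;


Filtering: department = 'Finance' AND salary > 50000
Matching: 1 rows

1 rows:
Frank, 120000


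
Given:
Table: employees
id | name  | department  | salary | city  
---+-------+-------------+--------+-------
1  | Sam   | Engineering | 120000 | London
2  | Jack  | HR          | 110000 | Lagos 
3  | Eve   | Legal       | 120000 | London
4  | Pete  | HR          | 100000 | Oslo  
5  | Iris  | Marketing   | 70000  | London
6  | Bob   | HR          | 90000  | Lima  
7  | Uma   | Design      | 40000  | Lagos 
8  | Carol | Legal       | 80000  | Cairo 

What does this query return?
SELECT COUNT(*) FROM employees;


COUNT(*) counts all rows

8


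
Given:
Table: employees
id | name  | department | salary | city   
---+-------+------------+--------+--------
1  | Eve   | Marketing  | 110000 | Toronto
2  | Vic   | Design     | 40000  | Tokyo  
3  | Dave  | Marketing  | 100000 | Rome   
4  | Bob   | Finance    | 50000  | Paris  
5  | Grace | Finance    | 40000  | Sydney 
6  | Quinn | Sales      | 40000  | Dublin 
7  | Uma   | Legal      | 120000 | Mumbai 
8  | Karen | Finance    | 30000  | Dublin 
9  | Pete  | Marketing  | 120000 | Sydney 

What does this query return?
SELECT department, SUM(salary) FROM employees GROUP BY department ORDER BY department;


Summing salary within each department:
  Design: 40000 = 40000
  Finance: 50000 + 40000 + 30000 = 120000
  Legal: 120000 = 120000
  Marketing: 110000 + 100000 + 120000 = 330000
  Sales: 40000 = 40000


5 groups:
Design, 40000
Finance, 120000
Legal, 120000
Marketing, 330000
Sales, 40000


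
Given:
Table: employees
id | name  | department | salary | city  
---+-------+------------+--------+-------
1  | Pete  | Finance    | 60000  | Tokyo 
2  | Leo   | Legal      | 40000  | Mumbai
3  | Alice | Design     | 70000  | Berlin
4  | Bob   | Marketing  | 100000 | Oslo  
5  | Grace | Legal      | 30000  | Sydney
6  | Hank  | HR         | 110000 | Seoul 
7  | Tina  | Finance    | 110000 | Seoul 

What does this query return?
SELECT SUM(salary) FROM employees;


SUM(salary) = 60000 + 40000 + 70000 + 100000 + 30000 + 110000 + 110000 = 520000

520000


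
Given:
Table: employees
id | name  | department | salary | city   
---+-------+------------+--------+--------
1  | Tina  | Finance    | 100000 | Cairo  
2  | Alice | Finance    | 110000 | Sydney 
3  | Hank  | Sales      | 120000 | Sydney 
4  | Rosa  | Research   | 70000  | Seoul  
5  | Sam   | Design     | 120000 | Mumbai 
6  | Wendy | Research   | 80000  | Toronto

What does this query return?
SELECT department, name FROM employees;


Projecting columns: department, name

6 rows:
Finance, Tina
Finance, Alice
Sales, Hank
Research, Rosa
Design, Sam
Research, Wendy


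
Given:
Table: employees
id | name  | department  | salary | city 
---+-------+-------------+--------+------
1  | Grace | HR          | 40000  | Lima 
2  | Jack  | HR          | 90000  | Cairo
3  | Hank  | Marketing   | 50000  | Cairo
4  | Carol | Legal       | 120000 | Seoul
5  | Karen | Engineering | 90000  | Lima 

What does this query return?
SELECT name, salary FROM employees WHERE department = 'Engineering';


Filtering: department = 'Engineering'
Matching rows: 1

1 rows:
Karen, 90000


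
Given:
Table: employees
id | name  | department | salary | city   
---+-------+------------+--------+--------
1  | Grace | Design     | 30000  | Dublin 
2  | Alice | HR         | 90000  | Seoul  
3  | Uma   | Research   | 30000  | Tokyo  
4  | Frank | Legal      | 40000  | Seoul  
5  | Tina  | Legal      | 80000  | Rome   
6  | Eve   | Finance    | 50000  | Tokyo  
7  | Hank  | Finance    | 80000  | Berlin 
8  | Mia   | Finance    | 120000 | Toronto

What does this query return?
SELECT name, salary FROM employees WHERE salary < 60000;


Filtering: salary < 60000
Matching: 4 rows

4 rows:
Grace, 30000
Uma, 30000
Frank, 40000
Eve, 50000


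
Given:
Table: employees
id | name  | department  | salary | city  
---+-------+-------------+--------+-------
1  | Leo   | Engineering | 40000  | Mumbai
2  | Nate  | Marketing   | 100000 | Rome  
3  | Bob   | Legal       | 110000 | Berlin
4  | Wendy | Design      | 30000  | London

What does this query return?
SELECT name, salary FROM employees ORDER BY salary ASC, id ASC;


Sorting by salary ASC, then id ASC for ties

4 rows:
Wendy, 30000
Leo, 40000
Nate, 100000
Bob, 110000


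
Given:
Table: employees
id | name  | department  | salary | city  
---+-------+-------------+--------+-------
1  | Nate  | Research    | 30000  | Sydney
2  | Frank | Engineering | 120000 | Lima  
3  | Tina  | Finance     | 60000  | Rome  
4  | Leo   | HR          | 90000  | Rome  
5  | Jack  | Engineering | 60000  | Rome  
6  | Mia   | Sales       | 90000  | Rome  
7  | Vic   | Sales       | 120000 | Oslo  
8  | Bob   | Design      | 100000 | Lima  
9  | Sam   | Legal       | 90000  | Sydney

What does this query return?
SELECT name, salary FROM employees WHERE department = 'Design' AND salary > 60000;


Filtering: department = 'Design' AND salary > 60000
Matching: 1 rows

1 rows:
Bob, 100000


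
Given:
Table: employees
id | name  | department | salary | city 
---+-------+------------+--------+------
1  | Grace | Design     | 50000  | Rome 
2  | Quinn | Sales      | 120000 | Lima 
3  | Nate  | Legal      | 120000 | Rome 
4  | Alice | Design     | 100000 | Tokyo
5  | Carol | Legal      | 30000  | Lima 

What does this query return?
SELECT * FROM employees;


SELECT * returns all 5 rows with all columns

5 rows:
1, Grace, Design, 50000, Rome
2, Quinn, Sales, 120000, Lima
3, Nate, Legal, 120000, Rome
4, Alice, Design, 100000, Tokyo
5, Carol, Legal, 30000, Lima


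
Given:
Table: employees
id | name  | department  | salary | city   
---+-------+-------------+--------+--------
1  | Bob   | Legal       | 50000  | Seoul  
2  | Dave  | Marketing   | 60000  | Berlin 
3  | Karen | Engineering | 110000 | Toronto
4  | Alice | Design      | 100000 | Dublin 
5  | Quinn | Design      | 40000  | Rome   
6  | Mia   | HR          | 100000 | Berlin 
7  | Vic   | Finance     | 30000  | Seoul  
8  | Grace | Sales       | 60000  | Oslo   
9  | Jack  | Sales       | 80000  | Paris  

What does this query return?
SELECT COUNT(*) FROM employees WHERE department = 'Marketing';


Counting rows where department = 'Marketing'
  Dave -> MATCH


1


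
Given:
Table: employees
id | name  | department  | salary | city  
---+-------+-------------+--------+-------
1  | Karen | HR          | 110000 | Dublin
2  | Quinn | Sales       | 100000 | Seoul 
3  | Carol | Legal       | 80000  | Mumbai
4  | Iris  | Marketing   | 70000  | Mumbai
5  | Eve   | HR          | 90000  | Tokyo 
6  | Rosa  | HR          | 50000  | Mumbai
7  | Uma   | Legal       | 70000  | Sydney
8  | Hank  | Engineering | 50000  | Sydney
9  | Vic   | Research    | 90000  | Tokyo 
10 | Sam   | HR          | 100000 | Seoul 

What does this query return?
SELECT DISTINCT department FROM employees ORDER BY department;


All 'department' values (row order): HR, Sales, Legal, Marketing, HR, HR, Legal, Engineering, Research, HR
Removing duplicates leaves 6 unique value(s).

6 values:
Engineering
HR
Legal
Marketing
Research
Sales


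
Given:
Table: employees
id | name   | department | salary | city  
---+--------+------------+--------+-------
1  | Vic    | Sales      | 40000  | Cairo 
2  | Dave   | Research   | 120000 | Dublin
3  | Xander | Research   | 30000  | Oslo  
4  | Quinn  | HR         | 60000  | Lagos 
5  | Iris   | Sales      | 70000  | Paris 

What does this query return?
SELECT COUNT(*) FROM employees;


COUNT(*) counts all rows

5


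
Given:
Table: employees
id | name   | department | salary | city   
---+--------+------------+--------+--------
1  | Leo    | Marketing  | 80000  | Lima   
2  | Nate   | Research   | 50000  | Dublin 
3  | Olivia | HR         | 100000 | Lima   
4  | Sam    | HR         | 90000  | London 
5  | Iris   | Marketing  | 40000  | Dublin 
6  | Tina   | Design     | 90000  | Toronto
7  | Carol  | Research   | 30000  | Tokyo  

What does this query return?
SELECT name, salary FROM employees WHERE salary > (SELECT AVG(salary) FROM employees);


Subquery: AVG(salary) = 68571.43
Filtering: salary > 68571.43
  Leo (80000) -> MATCH
  Olivia (100000) -> MATCH
  Sam (90000) -> MATCH
  Tina (90000) -> MATCH


4 rows:
Leo, 80000
Olivia, 100000
Sam, 90000
Tina, 90000


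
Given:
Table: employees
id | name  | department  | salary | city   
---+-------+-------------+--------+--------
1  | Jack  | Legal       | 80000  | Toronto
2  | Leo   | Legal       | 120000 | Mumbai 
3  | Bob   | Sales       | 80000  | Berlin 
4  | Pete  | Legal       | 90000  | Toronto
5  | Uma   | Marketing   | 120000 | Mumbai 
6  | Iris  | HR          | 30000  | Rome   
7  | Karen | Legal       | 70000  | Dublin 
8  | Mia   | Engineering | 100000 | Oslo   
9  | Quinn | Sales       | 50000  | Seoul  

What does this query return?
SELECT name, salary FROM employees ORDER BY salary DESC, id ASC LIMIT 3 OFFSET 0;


Sort by salary DESC (id ASC tiebreak), then skip 0 and take 3
Rows 1 through 3

3 rows:
Leo, 120000
Uma, 120000
Mia, 100000
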